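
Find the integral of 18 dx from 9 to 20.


The integral of a constant k over [a, b] equals k * (b - a).
integral from 9 to 20 of 18 dx
= 18 * (20 - 9)
= 18 * 11
= 198

198


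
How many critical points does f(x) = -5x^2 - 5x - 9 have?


Find where f'(x) = 0:
f'(x) = -10x - 5
Set f'(x) = 0:
-10x - 5 = 0
x = 5 / (-10) = -1/2
This is a linear equation in x, so there is exactly one solution.
Number of critical points: 1

1


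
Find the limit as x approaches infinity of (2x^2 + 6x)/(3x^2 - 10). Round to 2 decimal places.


For limits at infinity with equal-degree polynomials,
we compare leading coefficients.
Numerator leading term: 2x^2
Denominator leading term: 3x^2
Divide both by x^2:
lim = (2 + 6/x) / (3 - 10/x^2)
As x -> infinity, the 1/x and 1/x^2 terms vanish:
= 2/3 ≈ 0.67

0.67


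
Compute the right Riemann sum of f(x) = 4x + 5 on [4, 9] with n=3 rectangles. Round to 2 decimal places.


Right Riemann sum uses right endpoints of each subinterval.
Interval: [4, 9], n = 3
dx = (9 - 4) / 3 = 5/3
Right endpoints: [17/3, 22/3, 9]
f values: [83/3, 103/3, 41]
Sum = dx * (sum of f values)
= 5/3 * 103
= 515/3 ≈ 171.67

171.67


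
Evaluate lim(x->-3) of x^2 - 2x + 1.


Since polynomials are continuous, we use direct substitution.
lim(x->-3) of x^2 - 2x + 1
= 1 * (-3)^2 - 2 * (-3) + 1
= 9 + 6 + 1
= 16

16


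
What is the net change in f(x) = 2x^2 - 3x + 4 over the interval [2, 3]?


Net change = f(b) - f(a)
f(x) = 2x^2 - 3x + 4
Compute f(3):
f(3) = 2 * 3^2 - 3 * 3 + 4
= 18 - 9 + 4
= 13
Compute f(2):
f(2) = 2 * 2^2 - 3 * 2 + 4
= 8 - 6 + 4
= 6
Net change = 13 - 6 = 7

7


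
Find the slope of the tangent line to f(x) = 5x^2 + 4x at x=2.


The slope of the tangent line equals f'(x) at the point.
f(x) = 5x^2 + 4x
f'(x) = 10x + 4
At x = 2:
f'(2) = 10 * 2 + 4
= 20 + 4
= 24

24


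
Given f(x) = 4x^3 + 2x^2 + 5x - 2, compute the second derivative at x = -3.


First derivative:
f'(x) = 12x^2 + 4x + 5
Second derivative:
f''(x) = 24x + 4
Substitute x = -3:
f''(-3) = 24 * (-3) + 4
= -72 + 4
= -68

-68


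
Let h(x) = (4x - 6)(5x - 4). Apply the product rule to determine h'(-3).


Let u(x) = 4x - 6 and v(x) = 5x - 4
u'(x) = 4
v'(x) = 5
Product rule: h'(x) = u'(x)*v(x) + u(x)*v'(x)
= 4 * (5x - 4) + (4x - 6) * 5
At x = -3:
u(-3) = 4 * (-3) - 6 = -18
v(-3) = 5 * (-3) - 4 = -19
h'(-3) = 4 * (-19) + (-18) * 5
= -76 - 90
= -166

-166


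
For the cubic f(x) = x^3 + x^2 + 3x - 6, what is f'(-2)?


Differentiate f(x) = x^3 + x^2 + 3x - 6 term by term:
f'(x) = 3x^2 + 2x + 3
Substitute x = -2:
f'(-2) = 3 * (-2)^2 + 2 * (-2) + 3
= 12 - 4 + 3
= 11

11


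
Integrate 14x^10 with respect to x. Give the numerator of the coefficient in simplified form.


Apply the power rule for integration:
integral of ax^n dx = a/(n+1) * x^(n+1) + C
integral of 14x^10 dx
= 14/11 * x^11 + C
The coefficient in lowest terms is 14/11, and its numerator is 14

14


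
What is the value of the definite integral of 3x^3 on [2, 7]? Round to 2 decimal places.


Find the antiderivative of 3x^3:
F(x) = 3/4 * x^4
Apply the Fundamental Theorem of Calculus:
F(7) - F(2)
= 3/4 * 7^4 - 3/4 * 2^4
= 3/4 * (2401 - 16)
= 3/4 * 2385
= 7155/4 = 1788.75

1788.75


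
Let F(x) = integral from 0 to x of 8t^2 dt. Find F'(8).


By the Fundamental Theorem of Calculus (Part 1):
If F(x) = integral from 0 to x of f(t) dt, then F'(x) = f(x)
Here f(t) = 8t^2
So F'(x) = 8x^2
Evaluate at x = 8:
F'(8) = 8 * 8^2
= 8 * 64
= 512

512


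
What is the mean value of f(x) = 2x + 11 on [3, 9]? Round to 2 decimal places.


Average value = 1/(b-a) * integral from a to b of f(x) dx
First compute the integral of 2x + 11:
F(x) = x^2 + 11x
F(9) = 1 * 81 + 11 * 9 = 180
F(3) = 1 * 9 + 11 * 3 = 42
Integral = 180 - 42 = 138
Average = 138 / (9 - 3) = 138 / 6
= 23 = 23.00

23.00


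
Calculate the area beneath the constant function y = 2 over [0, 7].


The area under a constant function y = 2 is a rectangle.
Width = 7 - 0 = 7
Height = 2
Area = width * height
= 7 * 2
= 14

14


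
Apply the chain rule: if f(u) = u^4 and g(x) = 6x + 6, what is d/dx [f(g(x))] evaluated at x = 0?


Using the chain rule: (f(g(x)))' = f'(g(x)) * g'(x)
First, find g(0):
g(0) = 6 * 0 + 6 = 6
Next, f'(u) = 4u^3
And g'(x) = 6
So f'(g(0)) * g'(0)
= 4 * 6^3 * 6
= 4 * 216 * 6
= 5184

5184


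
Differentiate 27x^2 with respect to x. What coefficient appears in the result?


We apply the power rule: d/dx [ax^n] = a*n * x^(n-1)
d/dx [27x^2]
= 27 * 2 * x^(2-1)
= 54x
The coefficient is 54

54


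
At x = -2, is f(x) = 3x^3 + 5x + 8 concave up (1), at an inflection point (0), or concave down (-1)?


Concavity is determined by the sign of f''(x).
f(x) = 3x^3 + 5x + 8
f'(x) = 9x^2 + 5
f''(x) = 18x
f''(-2) = 18 * (-2) + 0
= -36 + 0
= -36
Since f''(-2) < 0, the function is concave down (-1)

-1


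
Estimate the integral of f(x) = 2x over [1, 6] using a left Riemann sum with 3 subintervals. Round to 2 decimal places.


Left Riemann sum uses left endpoints of each subinterval.
Interval: [1, 6], n = 3
dx = (6 - 1) / 3 = 5/3
Left endpoints: [1, 8/3, 13/3]
f values: [2, 16/3, 26/3]
Sum = dx * (sum of f values)
= 5/3 * 16
= 80/3 ≈ 26.67

26.67


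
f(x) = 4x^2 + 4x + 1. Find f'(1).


Differentiate term by term using power and sum rules:
f(x) = 4x^2 + 4x + 1
f'(x) = 8x + 4
Substitute x = 1:
f'(1) = 8 * 1 + 4
= 8 + 4
= 12

12


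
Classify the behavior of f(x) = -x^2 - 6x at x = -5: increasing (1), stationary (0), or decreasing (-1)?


Compute f'(x) to determine behavior:
f'(x) = -2x - 6
f'(-5) = -2 * (-5) - 6
= 10 - 6
= 4
Since f'(-5) > 0, the function is increasing (1)

1


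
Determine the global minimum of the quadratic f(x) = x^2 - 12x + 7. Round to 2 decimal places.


For a quadratic f(x) = ax^2 + bx + c with a > 0, the minimum is at the vertex.
Vertex x-coordinate: x = -b/(2a)
x = -(-12) / (2 * 1)
x = 12/2 = 6
Substitute back to find the minimum value:
f(6) = 1 * 6^2 - 12 * 6 + 7
= 36 - 72 + 7
= -29 = -29.00

-29.00


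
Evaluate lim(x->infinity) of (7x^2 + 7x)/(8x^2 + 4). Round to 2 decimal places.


For limits at infinity with equal-degree polynomials,
we compare leading coefficients.
Numerator leading term: 7x^2
Denominator leading term: 8x^2
Divide both by x^2:
lim = (7 + 7/x) / (8 + 4/x^2)
As x -> infinity, the 1/x and 1/x^2 terms vanish:
= 7/8 ≈ 0.88

0.88


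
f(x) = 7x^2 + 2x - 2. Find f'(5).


Differentiate term by term using power and sum rules:
f(x) = 7x^2 + 2x - 2
f'(x) = 14x + 2
Substitute x = 5:
f'(5) = 14 * 5 + 2
= 70 + 2
= 72

72


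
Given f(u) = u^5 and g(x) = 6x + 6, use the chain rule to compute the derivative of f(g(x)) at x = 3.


Using the chain rule: (f(g(x)))' = f'(g(x)) * g'(x)
First, find g(3):
g(3) = 6 * 3 + 6 = 24
Next, f'(u) = 5u^4
And g'(x) = 6
So f'(g(3)) * g'(3)
= 5 * 24^4 * 6
= 5 * 331776 * 6
= 9953280

9953280


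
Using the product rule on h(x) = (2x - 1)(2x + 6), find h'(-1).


Let u(x) = 2x - 1 and v(x) = 2x + 6
u'(x) = 2
v'(x) = 2
Product rule: h'(x) = u'(x)*v(x) + u(x)*v'(x)
= 2 * (2x + 6) + (2x - 1) * 2
At x = -1:
u(-1) = 2 * (-1) - 1 = -3
v(-1) = 2 * (-1) + 6 = 4
h'(-1) = 2 * 4 + (-3) * 2
= 8 - 6
= 2

2


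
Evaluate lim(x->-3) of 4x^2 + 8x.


Since polynomials are continuous, we use direct substitution.
lim(x->-3) of 4x^2 + 8x
= 4 * (-3)^2 + 8 * (-3) + 0
= 36 - 24 + 0
= 12

12


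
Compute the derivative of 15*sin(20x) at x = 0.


Apply the chain rule to differentiate 15*sin(20x):
d/dx [15*sin(20x)]
= 15 * cos(20x) * d/dx(20x)
= 15 * 20 * cos(20x)
= 300 * cos(20x)
Evaluate at x = 0:
= 300 * cos(0)
= 300 * 1
= 300

300


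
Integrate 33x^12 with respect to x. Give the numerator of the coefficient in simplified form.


Apply the power rule for integration:
integral of ax^n dx = a/(n+1) * x^(n+1) + C
integral of 33x^12 dx
= 33/13 * x^13 + C
The coefficient in lowest terms is 33/13, and its numerator is 33

33


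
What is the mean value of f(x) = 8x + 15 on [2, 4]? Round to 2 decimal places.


Average value = 1/(b-a) * integral from a to b of f(x) dx
First compute the integral of 8x + 15:
F(x) = 4x^2 + 15x
F(4) = 4 * 16 + 15 * 4 = 124
F(2) = 4 * 4 + 15 * 2 = 46
Integral = 124 - 46 = 78
Average = 78 / (4 - 2) = 78 / 2
= 39 = 39.00

39.00


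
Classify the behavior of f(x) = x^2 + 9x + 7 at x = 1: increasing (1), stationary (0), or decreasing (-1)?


Compute f'(x) to determine behavior:
f'(x) = 2x + 9
f'(1) = 2 * 1 + 9
= 2 + 9
= 11
Since f'(1) > 0, the function is increasing (1)

1


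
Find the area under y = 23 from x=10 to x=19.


The area under a constant function y = 23 is a rectangle.
Width = 19 - 10 = 9
Height = 23
Area = width * height
= 9 * 23
= 207

207


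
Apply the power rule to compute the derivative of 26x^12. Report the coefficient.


We apply the power rule: d/dx [ax^n] = a*n * x^(n-1)
d/dx [26x^12]
= 26 * 12 * x^(12-1)
= 312x^11
The coefficient is 312

312


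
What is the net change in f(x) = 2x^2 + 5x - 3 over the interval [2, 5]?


Net change = f(b) - f(a)
f(x) = 2x^2 + 5x - 3
Compute f(5):
f(5) = 2 * 5^2 + 5 * 5 - 3
= 50 + 25 - 3
= 72
Compute f(2):
f(2) = 2 * 2^2 + 5 * 2 - 3
= 8 + 10 - 3
= 15
Net change = 72 - 15 = 57

57


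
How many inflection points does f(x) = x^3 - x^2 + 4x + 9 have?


Inflection points occur where f''(x) = 0 and concavity changes.
f(x) = x^3 - x^2 + 4x + 9
f'(x) = 3x^2 - 2x + 4
f''(x) = 6x - 2
Set f''(x) = 0:
6x - 2 = 0
x = 2 / 6 = 1/3
Since f''(x) is linear (degree 1), it changes sign at this point.
Therefore there is exactly 1 inflection point.

1


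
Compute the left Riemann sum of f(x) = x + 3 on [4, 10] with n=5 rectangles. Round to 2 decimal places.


Left Riemann sum uses left endpoints of each subinterval.
Interval: [4, 10], n = 5
dx = (10 - 4) / 5 = 6/5
Left endpoints: [4, 26/5, 32/5, 38/5, 44/5]
f values: [7, 41/5, 47/5, 53/5, 59/5]
Sum = dx * (sum of f values)
= 6/5 * 47
= 282/5 = 56.40

56.40


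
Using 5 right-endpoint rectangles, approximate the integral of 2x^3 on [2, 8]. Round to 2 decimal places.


Right Riemann sum uses right endpoints of each subinterval.
Interval: [2, 8], n = 5
dx = (8 - 2) / 5 = 6/5
Right endpoints: [16/5, 22/5, 28/5, 34/5, 8]
f values: [8192/125, 21296/125, 43904/125, 78608/125, 1024]
Sum = dx * (sum of f values)
= 6/5 * 2240
= 2688 = 2688.00

2688.00


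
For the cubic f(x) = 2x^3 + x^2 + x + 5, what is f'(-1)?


Differentiate f(x) = 2x^3 + x^2 + x + 5 term by term:
f'(x) = 6x^2 + 2x + 1
Substitute x = -1:
f'(-1) = 6 * (-1)^2 + 2 * (-1) + 1
= 6 - 2 + 1
= 5

5


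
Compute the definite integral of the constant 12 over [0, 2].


The integral of a constant k over [a, b] equals k * (b - a).
integral from 0 to 2 of 12 dx
= 12 * (2 - 0)
= 12 * 2
= 24

24


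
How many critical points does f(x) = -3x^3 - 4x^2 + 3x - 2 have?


Find where f'(x) = 0:
f(x) = -3x^3 - 4x^2 + 3x - 2
f'(x) = -9x^2 - 8x + 3
This is a quadratic in x. Use the discriminant to count real roots.
Discriminant = (-8)^2 - 4 * (-9) * 3
= 64 - (-108)
= 172
Since discriminant > 0, f'(x) = 0 has 2 real solutions.
Number of critical points: 2

2


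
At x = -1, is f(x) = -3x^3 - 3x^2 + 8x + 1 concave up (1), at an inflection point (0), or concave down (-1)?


Concavity is determined by the sign of f''(x).
f(x) = -3x^3 - 3x^2 + 8x + 1
f'(x) = -9x^2 - 6x + 8
f''(x) = -18x - 6
f''(-1) = -18 * (-1) - 6
= 18 - 6
= 12
Since f''(-1) > 0, the function is concave up (1)

1


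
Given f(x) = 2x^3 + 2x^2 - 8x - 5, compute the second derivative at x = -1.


First derivative:
f'(x) = 6x^2 + 4x - 8
Second derivative:
f''(x) = 12x + 4
Substitute x = -1:
f''(-1) = 12 * (-1) + 4
= -12 + 4
= -8

-8


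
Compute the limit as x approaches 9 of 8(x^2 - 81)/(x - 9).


Direct substitution gives 0/0, so we factor the numerator.
Factor: 8(x^2 - 81) = 8 * (x - 9)(x + 9)
Cancel the common factor (x - 9):
8(x^2 - 81)/(x - 9) = 8 * (x + 9)
Now substitute x = 9:
= 8 * (9 + 9) = 144

144


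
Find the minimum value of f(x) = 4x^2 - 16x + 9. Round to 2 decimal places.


For a quadratic f(x) = ax^2 + bx + c with a > 0, the minimum is at the vertex.
Vertex x-coordinate: x = -b/(2a)
x = -(-16) / (2 * 4)
x = 16/8 = 2
Substitute back to find the minimum value:
f(2) = 4 * 2^2 - 16 * 2 + 9
= 16 - 32 + 9
= -7 = -7.00

-7.00


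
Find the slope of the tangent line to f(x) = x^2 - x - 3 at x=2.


The slope of the tangent line equals f'(x) at the point.
f(x) = x^2 - x - 3
f'(x) = 2x - 1
At x = 2:
f'(2) = 2 * 2 - 1
= 4 - 1
= 3

3


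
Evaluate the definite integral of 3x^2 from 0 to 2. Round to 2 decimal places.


Find the antiderivative of 3x^2:
F(x) = 3/3 * x^3
Apply the Fundamental Theorem of Calculus:
F(2) - F(0)
= 3/3 * 2^3 - 3/3 * 0^3
= 3/3 * (8 - 0)
= 3/3 * 8
= 8 = 8.00

8.00


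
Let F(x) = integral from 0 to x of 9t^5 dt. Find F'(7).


By the Fundamental Theorem of Calculus (Part 1):
If F(x) = integral from 0 to x of f(t) dt, then F'(x) = f(x)
Here f(t) = 9t^5
So F'(x) = 9x^5
Evaluate at x = 7:
F'(7) = 9 * 7^5
= 9 * 16807
= 151263

151263


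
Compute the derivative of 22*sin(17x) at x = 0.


Apply the chain rule to differentiate 22*sin(17x):
d/dx [22*sin(17x)]
= 22 * cos(17x) * d/dx(17x)
= 22 * 17 * cos(17x)
= 374 * cos(17x)
Evaluate at x = 0:
= 374 * cos(0)
= 374 * 1
= 374

374


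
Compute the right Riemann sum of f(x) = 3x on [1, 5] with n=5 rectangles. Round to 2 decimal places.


Right Riemann sum uses right endpoints of each subinterval.
Interval: [1, 5], n = 5
dx = (5 - 1) / 5 = 4/5
Right endpoints: [9/5, 13/5, 17/5, 21/5, 5]
f values: [27/5, 39/5, 51/5, 63/5, 15]
Sum = dx * (sum of f values)
= 4/5 * 51
= 204/5 = 40.80

40.80


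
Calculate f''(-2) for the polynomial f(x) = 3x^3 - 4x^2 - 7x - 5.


First derivative:
f'(x) = 9x^2 - 8x - 7
Second derivative:
f''(x) = 18x - 8
Substitute x = -2:
f''(-2) = 18 * (-2) - 8
= -36 - 8
= -44

-44


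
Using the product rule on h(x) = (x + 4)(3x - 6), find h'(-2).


Let u(x) = x + 4 and v(x) = 3x - 6
u'(x) = 1
v'(x) = 3
Product rule: h'(x) = u'(x)*v(x) + u(x)*v'(x)
= 1 * (3x - 6) + (x + 4) * 3
At x = -2:
u(-2) = 1 * (-2) + 4 = 2
v(-2) = 3 * (-2) - 6 = -12
h'(-2) = 1 * (-12) + 2 * 3
= -12 + 6
= -6

-6


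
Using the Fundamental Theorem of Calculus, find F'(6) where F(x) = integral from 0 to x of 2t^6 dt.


By the Fundamental Theorem of Calculus (Part 1):
If F(x) = integral from 0 to x of f(t) dt, then F'(x) = f(x)
Here f(t) = 2t^6
So F'(x) = 2x^6
Evaluate at x = 6:
F'(6) = 2 * 6^6
= 2 * 46656
= 93312

93312


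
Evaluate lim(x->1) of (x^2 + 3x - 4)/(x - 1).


Direct substitution gives 0/0, so we factor the numerator.
Factor: (x^2 + 3x - 4) = (x - 1)(x + 4)
Cancel the common factor (x - 1):
(x^2 + 3x - 4)/(x - 1) = (x + 4)
Now substitute x = 1:
= (1) - (-4) = 5

5


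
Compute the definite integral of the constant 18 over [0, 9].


The integral of a constant k over [a, b] equals k * (b - a).
integral from 0 to 9 of 18 dx
= 18 * (9 - 0)
= 18 * 9
= 162

162


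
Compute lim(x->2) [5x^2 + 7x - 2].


Since polynomials are continuous, we use direct substitution.
lim(x->2) of 5x^2 + 7x - 2
= 5 * 2^2 + 7 * 2 - 2
= 20 + 14 - 2
= 32

32


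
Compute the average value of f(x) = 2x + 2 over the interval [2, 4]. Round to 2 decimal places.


Average value = 1/(b-a) * integral from a to b of f(x) dx
First compute the integral of 2x + 2:
F(x) = x^2 + 2x
F(4) = 1 * 16 + 2 * 4 = 24
F(2) = 1 * 4 + 2 * 2 = 8
Integral = 24 - 8 = 16
Average = 16 / (4 - 2) = 16 / 2
= 8 = 8.00

8.00


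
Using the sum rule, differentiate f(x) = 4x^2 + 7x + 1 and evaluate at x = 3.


Differentiate term by term using power and sum rules:
f(x) = 4x^2 + 7x + 1
f'(x) = 8x + 7
Substitute x = 3:
f'(3) = 8 * 3 + 7
= 24 + 7
= 31

31


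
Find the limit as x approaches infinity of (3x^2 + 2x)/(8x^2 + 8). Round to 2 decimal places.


For limits at infinity with equal-degree polynomials,
we compare leading coefficients.
Numerator leading term: 3x^2
Denominator leading term: 8x^2
Divide both by x^2:
lim = (3 + 2/x) / (8 + 8/x^2)
As x -> infinity, the 1/x and 1/x^2 terms vanish:
= 3/8 ≈ 0.38

0.38


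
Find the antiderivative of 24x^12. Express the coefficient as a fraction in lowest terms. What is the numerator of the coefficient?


Apply the power rule for integration:
integral of ax^n dx = a/(n+1) * x^(n+1) + C
integral of 24x^12 dx
= 24/13 * x^13 + C
The coefficient in lowest terms is 24/13, and its numerator is 24

24


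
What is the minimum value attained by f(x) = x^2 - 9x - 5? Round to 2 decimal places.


For a quadratic f(x) = ax^2 + bx + c with a > 0, the minimum is at the vertex.
Vertex x-coordinate: x = -b/(2a)
x = -(-9) / (2 * 1)
x = 9/2
Substitute back to find the minimum value:
f(9/2) = 1 * (9/2)^2 - 9 * (9/2) - 5
= 81/4 - 81/2 - 5
= -101/4 = -25.25

-25.25


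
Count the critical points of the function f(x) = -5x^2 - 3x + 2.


Find where f'(x) = 0:
f'(x) = -10x - 3
Set f'(x) = 0:
-10x - 3 = 0
x = 3 / (-10) = -3/10
This is a linear equation in x, so there is exactly one solution.
Number of critical points: 1

1


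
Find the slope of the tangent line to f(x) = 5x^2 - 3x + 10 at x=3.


The slope of the tangent line equals f'(x) at the point.
f(x) = 5x^2 - 3x + 10
f'(x) = 10x - 3
At x = 3:
f'(3) = 10 * 3 - 3
= 30 - 3
= 27

27


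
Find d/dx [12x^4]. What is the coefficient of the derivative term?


We apply the power rule: d/dx [ax^n] = a*n * x^(n-1)
d/dx [12x^4]
= 12 * 4 * x^(4-1)
= 48x^3
The coefficient is 48

48


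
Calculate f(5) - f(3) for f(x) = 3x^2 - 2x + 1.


Net change = f(b) - f(a)
f(x) = 3x^2 - 2x + 1
Compute f(5):
f(5) = 3 * 5^2 - 2 * 5 + 1
= 75 - 10 + 1
= 66
Compute f(3):
f(3) = 3 * 3^2 - 2 * 3 + 1
= 27 - 6 + 1
= 22
Net change = 66 - 22 = 44

44


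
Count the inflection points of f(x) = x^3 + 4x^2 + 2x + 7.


Inflection points occur where f''(x) = 0 and concavity changes.
f(x) = x^3 + 4x^2 + 2x + 7
f'(x) = 3x^2 + 8x + 2
f''(x) = 6x + 8
Set f''(x) = 0:
6x + 8 = 0
x = -8 / 6 = -4/3
Since f''(x) is linear (degree 1), it changes sign at this point.
Therefore there is exactly 1 inflection point.

1


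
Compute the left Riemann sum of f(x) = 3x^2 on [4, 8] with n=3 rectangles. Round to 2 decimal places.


Left Riemann sum uses left endpoints of each subinterval.
Interval: [4, 8], n = 3
dx = (8 - 4) / 3 = 4/3
Left endpoints: [4, 16/3, 20/3]
f values: [48, 256/3, 400/3]
Sum = dx * (sum of f values)
= 4/3 * 800/3
= 3200/9 ≈ 355.56

355.56


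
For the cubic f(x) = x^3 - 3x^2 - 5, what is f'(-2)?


Differentiate f(x) = x^3 - 3x^2 - 5 term by term:
f'(x) = 3x^2 - 6x
Substitute x = -2:
f'(-2) = 3 * (-2)^2 - 6 * (-2) + 0
= 12 + 12 + 0
= 24

24


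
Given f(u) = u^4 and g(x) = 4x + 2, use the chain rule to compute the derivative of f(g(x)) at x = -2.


Using the chain rule: (f(g(x)))' = f'(g(x)) * g'(x)
First, find g(-2):
g(-2) = 4 * (-2) + 2 = -6
Next, f'(u) = 4u^3
And g'(x) = 4
So f'(g(-2)) * g'(-2)
= 4 * (-6)^3 * 4
= 4 * (-216) * 4
= -3456

-3456


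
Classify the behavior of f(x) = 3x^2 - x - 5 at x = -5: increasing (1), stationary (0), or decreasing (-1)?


Compute f'(x) to determine behavior:
f'(x) = 6x - 1
f'(-5) = 6 * (-5) - 1
= -30 - 1
= -31
Since f'(-5) < 0, the function is decreasing (-1)

-1


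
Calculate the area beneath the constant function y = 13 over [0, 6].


The area under a constant function y = 13 is a rectangle.
Width = 6 - 0 = 6
Height = 13
Area = width * height
= 6 * 13
= 78

78


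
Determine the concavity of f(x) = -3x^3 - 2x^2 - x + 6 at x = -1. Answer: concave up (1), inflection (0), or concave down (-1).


Concavity is determined by the sign of f''(x).
f(x) = -3x^3 - 2x^2 - x + 6
f'(x) = -9x^2 - 4x - 1
f''(x) = -18x - 4
f''(-1) = -18 * (-1) - 4
= 18 - 4
= 14
Since f''(-1) > 0, the function is concave up (1)

1


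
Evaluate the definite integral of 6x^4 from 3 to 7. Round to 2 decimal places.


Find the antiderivative of 6x^4:
F(x) = 6/5 * x^5
Apply the Fundamental Theorem of Calculus:
F(7) - F(3)
= 6/5 * 7^5 - 6/5 * 3^5
= 6/5 * (16807 - 243)
= 6/5 * 16564
= 99384/5 = 19876.80

19876.80


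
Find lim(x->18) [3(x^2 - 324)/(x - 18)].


Direct substitution gives 0/0, so we factor the numerator.
Factor: 3(x^2 - 324) = 3 * (x - 18)(x + 18)
Cancel the common factor (x - 18):
3(x^2 - 324)/(x - 18) = 3 * (x + 18)
Now substitute x = 18:
= 3 * (18 + 18) = 108

108


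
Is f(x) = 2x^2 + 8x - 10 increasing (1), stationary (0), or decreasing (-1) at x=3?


Compute f'(x) to determine behavior:
f'(x) = 4x + 8
f'(3) = 4 * 3 + 8
= 12 + 8
= 20
Since f'(3) > 0, the function is increasing (1)

1


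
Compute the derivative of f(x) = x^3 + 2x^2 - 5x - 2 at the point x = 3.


Differentiate f(x) = x^3 + 2x^2 - 5x - 2 term by term:
f'(x) = 3x^2 + 4x - 5
Substitute x = 3:
f'(3) = 3 * 3^2 + 4 * 3 - 5
= 27 + 12 - 5
= 34

34


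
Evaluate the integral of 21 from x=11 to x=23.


The integral of a constant k over [a, b] equals k * (b - a).
integral from 11 to 23 of 21 dx
= 21 * (23 - 11)
= 21 * 12
= 252

252


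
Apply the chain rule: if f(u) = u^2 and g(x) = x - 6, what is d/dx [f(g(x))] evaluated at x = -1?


Using the chain rule: (f(g(x)))' = f'(g(x)) * g'(x)
First, find g(-1):
g(-1) = 1 * (-1) - 6 = -7
Next, f'(u) = 2u
And g'(x) = 1
So f'(g(-1)) * g'(-1)
= 2 * (-7) * 1
= -14

-14


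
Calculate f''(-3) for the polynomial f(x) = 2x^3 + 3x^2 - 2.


First derivative:
f'(x) = 6x^2 + 6x
Second derivative:
f''(x) = 12x + 6
Substitute x = -3:
f''(-3) = 12 * (-3) + 6
= -36 + 6
= -30

-30


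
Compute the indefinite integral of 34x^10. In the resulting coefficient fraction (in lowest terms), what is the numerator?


Apply the power rule for integration:
integral of ax^n dx = a/(n+1) * x^(n+1) + C
integral of 34x^10 dx
= 34/11 * x^11 + C
The coefficient in lowest terms is 34/11, and its numerator is 34

34


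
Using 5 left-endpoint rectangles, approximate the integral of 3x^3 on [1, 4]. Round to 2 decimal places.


Left Riemann sum uses left endpoints of each subinterval.
Interval: [1, 4], n = 5
dx = (4 - 1) / 5 = 3/5
Left endpoints: [1, 8/5, 11/5, 14/5, 17/5]
f values: [3, 1536/125, 3993/125, 8232/125, 14739/125]
Sum = dx * (sum of f values)
= 3/5 * 231
= 693/5 = 138.60

138.60


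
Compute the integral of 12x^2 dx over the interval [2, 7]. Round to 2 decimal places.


Find the antiderivative of 12x^2:
F(x) = 12/3 * x^3
Apply the Fundamental Theorem of Calculus:
F(7) - F(2)
= 12/3 * 7^3 - 12/3 * 2^3
= 12/3 * (343 - 8)
= 12/3 * 335
= 1340 = 1340.00

1340.00


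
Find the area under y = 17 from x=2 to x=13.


The area under a constant function y = 17 is a rectangle.
Width = 13 - 2 = 11
Height = 17
Area = width * height
= 11 * 17
= 187

187


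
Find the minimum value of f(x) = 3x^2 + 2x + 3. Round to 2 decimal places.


For a quadratic f(x) = ax^2 + bx + c with a > 0, the minimum is at the vertex.
Vertex x-coordinate: x = -b/(2a)
x = -(2) / (2 * 3)
x = -2/6 = -1/3
Substitute back to find the minimum value:
f(-1/3) = 3 * (-1/3)^2 + 2 * (-1/3) + 3
= 1/3 - 2/3 + 3
= 8/3 ≈ 2.67

2.67


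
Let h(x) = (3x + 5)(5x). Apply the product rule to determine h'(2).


Let u(x) = 3x + 5 and v(x) = 5x
u'(x) = 3
v'(x) = 5
Product rule: h'(x) = u'(x)*v(x) + u(x)*v'(x)
= 3 * (5x) + (3x + 5) * 5
At x = 2:
u(2) = 3 * 2 + 5 = 11
v(2) = 5 * 2 + 0 = 10
h'(2) = 3 * 10 + 11 * 5
= 30 + 55
= 85

85


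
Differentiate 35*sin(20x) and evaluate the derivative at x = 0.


Apply the chain rule to differentiate 35*sin(20x):
d/dx [35*sin(20x)]
= 35 * cos(20x) * d/dx(20x)
= 35 * 20 * cos(20x)
= 700 * cos(20x)
Evaluate at x = 0:
= 700 * cos(0)
= 700 * 1
= 700

700


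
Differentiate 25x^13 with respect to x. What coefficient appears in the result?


We apply the power rule: d/dx [ax^n] = a*n * x^(n-1)
d/dx [25x^13]
= 25 * 13 * x^(13-1)
= 325x^12
The coefficient is 325

325


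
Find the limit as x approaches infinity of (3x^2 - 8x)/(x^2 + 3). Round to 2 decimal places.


For limits at infinity with equal-degree polynomials,
we compare leading coefficients.
Numerator leading term: 3x^2
Denominator leading term: x^2
Divide both by x^2:
lim = (3 - 8/x) / (1 + 3/x^2)
As x -> infinity, the 1/x and 1/x^2 terms vanish:
= 3/1 = 3 = 3.00

3.00


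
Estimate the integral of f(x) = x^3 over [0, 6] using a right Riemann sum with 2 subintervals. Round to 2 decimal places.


Right Riemann sum uses right endpoints of each subinterval.
Interval: [0, 6], n = 2
dx = (6 - 0) / 2 = 3
Right endpoints: [3, 6]
f values: [27, 216]
Sum = dx * (sum of f values)
= 3 * 243
= 729 = 729.00

729.00


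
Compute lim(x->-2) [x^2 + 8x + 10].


Since polynomials are continuous, we use direct substitution.
lim(x->-2) of x^2 + 8x + 10
= 1 * (-2)^2 + 8 * (-2) + 10
= 4 - 16 + 10
= -2

-2


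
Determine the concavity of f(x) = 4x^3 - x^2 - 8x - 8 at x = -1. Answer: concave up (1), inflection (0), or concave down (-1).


Concavity is determined by the sign of f''(x).
f(x) = 4x^3 - x^2 - 8x - 8
f'(x) = 12x^2 - 2x - 8
f''(x) = 24x - 2
f''(-1) = 24 * (-1) - 2
= -24 - 2
= -26
Since f''(-1) < 0, the function is concave down (-1)

-1


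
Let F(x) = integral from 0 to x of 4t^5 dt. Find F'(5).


By the Fundamental Theorem of Calculus (Part 1):
If F(x) = integral from 0 to x of f(t) dt, then F'(x) = f(x)
Here f(t) = 4t^5
So F'(x) = 4x^5
Evaluate at x = 5:
F'(5) = 4 * 5^5
= 4 * 3125
= 12500

12500


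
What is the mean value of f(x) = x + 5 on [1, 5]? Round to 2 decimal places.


Average value = 1/(b-a) * integral from a to b of f(x) dx
First compute the integral of x + 5:
F(x) = (1/2)x^2 + 5x
F(5) = 1/2 * 25 + 5 * 5 = 75/2
F(1) = 1/2 * 1 + 5 * 1 = 11/2
Integral = 75/2 - 11/2 = 32
Average = 32 / (5 - 1) = 32 / 4
= 8 = 8.00

8.00


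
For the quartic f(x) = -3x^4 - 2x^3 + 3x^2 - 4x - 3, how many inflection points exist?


Inflection points occur where f''(x) = 0 and concavity changes.
f(x) = -3x^4 - 2x^3 + 3x^2 - 4x - 3
f'(x) = -12x^3 - 6x^2 + 6x - 4
f''(x) = -36x^2 - 12x + 6
This is a quadratic in x. Use the discriminant to count real roots.
Discriminant = (-12)^2 - 4 * (-36) * 6
= 144 - (-864)
= 1008
Since discriminant > 0, f''(x) = 0 has 2 distinct real solutions.
A quadratic with two distinct real roots changes sign at each root, so concavity changes at both.
Number of inflection points: 2

2


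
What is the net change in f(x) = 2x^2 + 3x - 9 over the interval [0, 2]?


Net change = f(b) - f(a)
f(x) = 2x^2 + 3x - 9
Compute f(2):
f(2) = 2 * 2^2 + 3 * 2 - 9
= 8 + 6 - 9
= 5
Compute f(0):
f(0) = 2 * 0^2 + 3 * 0 - 9
= 0 + 0 - 9
= -9
Net change = 5 - (-9) = 14

14


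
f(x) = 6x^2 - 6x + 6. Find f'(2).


Differentiate term by term using power and sum rules:
f(x) = 6x^2 - 6x + 6
f'(x) = 12x - 6
Substitute x = 2:
f'(2) = 12 * 2 - 6
= 24 - 6
= 18

18


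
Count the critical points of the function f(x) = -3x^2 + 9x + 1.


Find where f'(x) = 0:
f'(x) = -6x + 9
Set f'(x) = 0:
-6x + 9 = 0
x = -9 / (-6) = 3/2
This is a linear equation in x, so there is exactly one solution.
Number of critical points: 1

1


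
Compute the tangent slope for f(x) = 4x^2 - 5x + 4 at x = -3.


The slope of the tangent line equals f'(x) at the point.
f(x) = 4x^2 - 5x + 4
f'(x) = 8x - 5
At x = -3:
f'(-3) = 8 * (-3) - 5
= -24 - 5
= -29

-29


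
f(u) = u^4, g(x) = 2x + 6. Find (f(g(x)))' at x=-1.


Using the chain rule: (f(g(x)))' = f'(g(x)) * g'(x)
First, find g(-1):
g(-1) = 2 * (-1) + 6 = 4
Next, f'(u) = 4u^3
And g'(x) = 2
So f'(g(-1)) * g'(-1)
= 4 * 4^3 * 2
= 4 * 64 * 2
= 512

512


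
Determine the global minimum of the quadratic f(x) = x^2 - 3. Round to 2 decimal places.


For a quadratic f(x) = ax^2 + bx + c with a > 0, the minimum is at the vertex.
Vertex x-coordinate: x = -b/(2a)
x = -(0) / (2 * 1)
x = 0/2 = 0
Substitute back to find the minimum value:
f(0) = 1 * 0^2 + 0 * 0 - 3
= 0 + 0 - 3
= -3 = -3.00

-3.00


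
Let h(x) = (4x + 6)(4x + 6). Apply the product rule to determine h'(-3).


Let u(x) = 4x + 6 and v(x) = 4x + 6
u'(x) = 4
v'(x) = 4
Product rule: h'(x) = u'(x)*v(x) + u(x)*v'(x)
= 4 * (4x + 6) + (4x + 6) * 4
At x = -3:
u(-3) = 4 * (-3) + 6 = -6
v(-3) = 4 * (-3) + 6 = -6
h'(-3) = 4 * (-6) + (-6) * 4
= -24 - 24
= -48

-48


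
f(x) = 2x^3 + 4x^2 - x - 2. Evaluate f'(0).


Differentiate f(x) = 2x^3 + 4x^2 - x - 2 term by term:
f'(x) = 6x^2 + 8x - 1
Substitute x = 0:
f'(0) = 6 * 0^2 + 8 * 0 - 1
= 0 + 0 - 1
= -1

-1


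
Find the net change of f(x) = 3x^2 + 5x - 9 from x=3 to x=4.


Net change = f(b) - f(a)
f(x) = 3x^2 + 5x - 9
Compute f(4):
f(4) = 3 * 4^2 + 5 * 4 - 9
= 48 + 20 - 9
= 59
Compute f(3):
f(3) = 3 * 3^2 + 5 * 3 - 9
= 27 + 15 - 9
= 33
Net change = 59 - 33 = 26

26


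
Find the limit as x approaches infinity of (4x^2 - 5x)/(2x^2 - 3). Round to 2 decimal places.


For limits at infinity with equal-degree polynomials,
we compare leading coefficients.
Numerator leading term: 4x^2
Denominator leading term: 2x^2
Divide both by x^2:
lim = (4 - 5/x) / (2 - 3/x^2)
As x -> infinity, the 1/x and 1/x^2 terms vanish:
= 4/2 = 2 = 2.00

2.00


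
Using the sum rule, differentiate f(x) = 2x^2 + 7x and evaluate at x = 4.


Differentiate term by term using power and sum rules:
f(x) = 2x^2 + 7x
f'(x) = 4x + 7
Substitute x = 4:
f'(4) = 4 * 4 + 7
= 16 + 7
= 23

23


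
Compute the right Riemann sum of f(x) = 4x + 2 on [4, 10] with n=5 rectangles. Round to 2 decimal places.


Right Riemann sum uses right endpoints of each subinterval.
Interval: [4, 10], n = 5
dx = (10 - 4) / 5 = 6/5
Right endpoints: [26/5, 32/5, 38/5, 44/5, 10]
f values: [114/5, 138/5, 162/5, 186/5, 42]
Sum = dx * (sum of f values)
= 6/5 * 162
= 972/5 = 194.40

194.40


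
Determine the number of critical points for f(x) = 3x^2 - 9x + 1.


Find where f'(x) = 0:
f'(x) = 6x - 9
Set f'(x) = 0:
6x - 9 = 0
x = 9 / 6 = 3/2
This is a linear equation in x, so there is exactly one solution.
Number of critical points: 1

1


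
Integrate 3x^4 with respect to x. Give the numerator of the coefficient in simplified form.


Apply the power rule for integration:
integral of ax^n dx = a/(n+1) * x^(n+1) + C
integral of 3x^4 dx
= 3/5 * x^5 + C
The coefficient in lowest terms is 3/5, and its numerator is 3

3


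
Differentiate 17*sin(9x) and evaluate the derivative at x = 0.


Apply the chain rule to differentiate 17*sin(9x):
d/dx [17*sin(9x)]
= 17 * cos(9x) * d/dx(9x)
= 17 * 9 * cos(9x)
= 153 * cos(9x)
Evaluate at x = 0:
= 153 * cos(0)
= 153 * 1
= 153

153


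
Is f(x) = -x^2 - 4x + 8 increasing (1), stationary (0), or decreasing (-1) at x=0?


Compute f'(x) to determine behavior:
f'(x) = -2x - 4
f'(0) = -2 * 0 - 4
= 0 - 4
= -4
Since f'(0) < 0, the function is decreasing (-1)

-1


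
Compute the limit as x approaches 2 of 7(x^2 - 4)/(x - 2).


Direct substitution gives 0/0, so we factor the numerator.
Factor: 7(x^2 - 4) = 7 * (x - 2)(x + 2)
Cancel the common factor (x - 2):
7(x^2 - 4)/(x - 2) = 7 * (x + 2)
Now substitute x = 2:
= 7 * (2 + 2) = 28

28


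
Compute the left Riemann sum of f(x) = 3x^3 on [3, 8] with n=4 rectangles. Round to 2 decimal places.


Left Riemann sum uses left endpoints of each subinterval.
Interval: [3, 8], n = 4
dx = (8 - 3) / 4 = 5/4
Left endpoints: [3, 17/4, 11/2, 27/4]
f values: [81, 14739/64, 3993/8, 59049/64]
Sum = dx * (sum of f values)
= 5/4 * 27729/16
= 138645/64 ≈ 2166.33

2166.33


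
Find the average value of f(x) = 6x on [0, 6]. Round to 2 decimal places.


Average value = 1/(b-a) * integral from a to b of f(x) dx
First compute the integral of 6x:
F(x) = 3x^2
F(6) = 3 * 36 + 0 * 6 = 108
F(0) = 3 * 0 + 0 * 0 = 0
Integral = 108 - 0 = 108
Average = 108 / (6 - 0) = 108 / 6
= 18 = 18.00

18.00


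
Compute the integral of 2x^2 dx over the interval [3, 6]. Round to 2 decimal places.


Find the antiderivative of 2x^2:
F(x) = 2/3 * x^3
Apply the Fundamental Theorem of Calculus:
F(6) - F(3)
= 2/3 * 6^3 - 2/3 * 3^3
= 2/3 * (216 - 27)
= 2/3 * 189
= 126 = 126.00

126.00


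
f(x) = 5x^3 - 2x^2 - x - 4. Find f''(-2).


First derivative:
f'(x) = 15x^2 - 4x - 1
Second derivative:
f''(x) = 30x - 4
Substitute x = -2:
f''(-2) = 30 * (-2) - 4
= -60 - 4
= -64

-64


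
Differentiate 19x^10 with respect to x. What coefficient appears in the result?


We apply the power rule: d/dx [ax^n] = a*n * x^(n-1)
d/dx [19x^10]
= 19 * 10 * x^(10-1)
= 190x^9
The coefficient is 190

190


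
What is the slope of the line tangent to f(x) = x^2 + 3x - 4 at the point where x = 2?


The slope of the tangent line equals f'(x) at the point.
f(x) = x^2 + 3x - 4
f'(x) = 2x + 3
At x = 2:
f'(2) = 2 * 2 + 3
= 4 + 3
= 7

7


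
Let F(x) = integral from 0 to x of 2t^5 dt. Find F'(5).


By the Fundamental Theorem of Calculus (Part 1):
If F(x) = integral from 0 to x of f(t) dt, then F'(x) = f(x)
Here f(t) = 2t^5
So F'(x) = 2x^5
Evaluate at x = 5:
F'(5) = 2 * 5^5
= 2 * 3125
= 6250

6250


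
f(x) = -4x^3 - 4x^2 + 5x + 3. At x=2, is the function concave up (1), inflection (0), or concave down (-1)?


Concavity is determined by the sign of f''(x).
f(x) = -4x^3 - 4x^2 + 5x + 3
f'(x) = -12x^2 - 8x + 5
f''(x) = -24x - 8
f''(2) = -24 * 2 - 8
= -48 - 8
= -56
Since f''(2) < 0, the function is concave down (-1)

-1


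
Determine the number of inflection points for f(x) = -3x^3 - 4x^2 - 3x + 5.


Inflection points occur where f''(x) = 0 and concavity changes.
f(x) = -3x^3 - 4x^2 - 3x + 5
f'(x) = -9x^2 - 8x - 3
f''(x) = -18x - 8
Set f''(x) = 0:
-18x - 8 = 0
x = 8 / (-18) = -4/9
Since f''(x) is linear (degree 1), it changes sign at this point.
Therefore there is exactly 1 inflection point.

1


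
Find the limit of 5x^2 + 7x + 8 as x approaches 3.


Since polynomials are continuous, we use direct substitution.
lim(x->3) of 5x^2 + 7x + 8
= 5 * 3^2 + 7 * 3 + 8
= 45 + 21 + 8
= 74

74


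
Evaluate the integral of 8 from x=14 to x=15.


The integral of a constant k over [a, b] equals k * (b - a).
integral from 14 to 15 of 8 dx
= 8 * (15 - 14)
= 8 * 1
= 8

8


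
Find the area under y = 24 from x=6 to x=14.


The area under a constant function y = 24 is a rectangle.
Width = 14 - 6 = 8
Height = 24
Area = width * height
= 8 * 24
= 192

192


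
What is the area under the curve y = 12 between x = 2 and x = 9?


The area under a constant function y = 12 is a rectangle.
Width = 9 - 2 = 7
Height = 12
Area = width * height
= 7 * 12
= 84

84


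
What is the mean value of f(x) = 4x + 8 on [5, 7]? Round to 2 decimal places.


Average value = 1/(b-a) * integral from a to b of f(x) dx
First compute the integral of 4x + 8:
F(x) = 2x^2 + 8x
F(7) = 2 * 49 + 8 * 7 = 154
F(5) = 2 * 25 + 8 * 5 = 90
Integral = 154 - 90 = 64
Average = 64 / (7 - 5) = 64 / 2
= 32 = 32.00

32.00


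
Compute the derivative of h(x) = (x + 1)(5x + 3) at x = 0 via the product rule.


Let u(x) = x + 1 and v(x) = 5x + 3
u'(x) = 1
v'(x) = 5
Product rule: h'(x) = u'(x)*v(x) + u(x)*v'(x)
= 1 * (5x + 3) + (x + 1) * 5
At x = 0:
u(0) = 1 * 0 + 1 = 1
v(0) = 5 * 0 + 3 = 3
h'(0) = 1 * 3 + 1 * 5
= 3 + 5
= 8

8


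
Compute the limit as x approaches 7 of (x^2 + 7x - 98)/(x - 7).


Direct substitution gives 0/0, so we factor the numerator.
Factor: (x^2 + 7x - 98) = (x - 7)(x + 14)
Cancel the common factor (x - 7):
(x^2 + 7x - 98)/(x - 7) = (x + 14)
Now substitute x = 7:
= (7) - (-14) = 21

21


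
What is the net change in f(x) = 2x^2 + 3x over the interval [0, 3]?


Net change = f(b) - f(a)
f(x) = 2x^2 + 3x
Compute f(3):
f(3) = 2 * 3^2 + 3 * 3 + 0
= 18 + 9 + 0
= 27
Compute f(0):
f(0) = 2 * 0^2 + 3 * 0 + 0
= 0 + 0 + 0
= 0
Net change = 27 - 0 = 27

27


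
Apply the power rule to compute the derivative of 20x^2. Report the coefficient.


We apply the power rule: d/dx [ax^n] = a*n * x^(n-1)
d/dx [20x^2]
= 20 * 2 * x^(2-1)
= 40x
The coefficient is 40

40


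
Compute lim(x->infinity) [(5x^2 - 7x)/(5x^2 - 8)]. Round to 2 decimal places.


For limits at infinity with equal-degree polynomials,
we compare leading coefficients.
Numerator leading term: 5x^2
Denominator leading term: 5x^2
Divide both by x^2:
lim = (5 - 7/x) / (5 - 8/x^2)
As x -> infinity, the 1/x and 1/x^2 terms vanish:
= 5/5 = 1 = 1.00

1.00


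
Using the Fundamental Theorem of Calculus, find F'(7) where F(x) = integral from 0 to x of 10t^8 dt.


By the Fundamental Theorem of Calculus (Part 1):
If F(x) = integral from 0 to x of f(t) dt, then F'(x) = f(x)
Here f(t) = 10t^8
So F'(x) = 10x^8
Evaluate at x = 7:
F'(7) = 10 * 7^8
= 10 * 5764801
= 57648010

57648010


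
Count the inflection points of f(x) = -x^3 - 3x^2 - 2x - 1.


Inflection points occur where f''(x) = 0 and concavity changes.
f(x) = -x^3 - 3x^2 - 2x - 1
f'(x) = -3x^2 - 6x - 2
f''(x) = -6x - 6
Set f''(x) = 0:
-6x - 6 = 0
x = 6 / (-6) = -1
Since f''(x) is linear (degree 1), it changes sign at this point.
Therefore there is exactly 1 inflection point.

1


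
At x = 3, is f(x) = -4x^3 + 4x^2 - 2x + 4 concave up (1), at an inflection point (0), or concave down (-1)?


Concavity is determined by the sign of f''(x).
f(x) = -4x^3 + 4x^2 - 2x + 4
f'(x) = -12x^2 + 8x - 2
f''(x) = -24x + 8
f''(3) = -24 * 3 + 8
= -72 + 8
= -64
Since f''(3) < 0, the function is concave down (-1)

-1


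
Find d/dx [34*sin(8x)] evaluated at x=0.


Apply the chain rule to differentiate 34*sin(8x):
d/dx [34*sin(8x)]
= 34 * cos(8x) * d/dx(8x)
= 34 * 8 * cos(8x)
= 272 * cos(8x)
Evaluate at x = 0:
= 272 * cos(0)
= 272 * 1
= 272

272


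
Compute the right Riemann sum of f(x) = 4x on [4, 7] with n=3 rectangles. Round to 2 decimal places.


Right Riemann sum uses right endpoints of each subinterval.
Interval: [4, 7], n = 3
dx = (7 - 4) / 3 = 1
Right endpoints: [5, 6, 7]
f values: [20, 24, 28]
Sum = dx * (sum of f values)
= 1 * 72
= 72 = 72.00

72.00


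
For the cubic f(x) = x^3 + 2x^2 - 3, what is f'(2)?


Differentiate f(x) = x^3 + 2x^2 - 3 term by term:
f'(x) = 3x^2 + 4x
Substitute x = 2:
f'(2) = 3 * 2^2 + 4 * 2 + 0
= 12 + 8 + 0
= 20

20


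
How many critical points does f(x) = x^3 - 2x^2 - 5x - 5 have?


Find where f'(x) = 0:
f(x) = x^3 - 2x^2 - 5x - 5
f'(x) = 3x^2 - 4x - 5
This is a quadratic in x. Use the discriminant to count real roots.
Discriminant = (-4)^2 - 4 * 3 * (-5)
= 16 - (-60)
= 76
Since discriminant > 0, f'(x) = 0 has 2 real solutions.
Number of critical points: 2

2


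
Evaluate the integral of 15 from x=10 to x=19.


The integral of a constant k over [a, b] equals k * (b - a).
integral from 10 to 19 of 15 dx
= 15 * (19 - 10)
= 15 * 9
= 135

135


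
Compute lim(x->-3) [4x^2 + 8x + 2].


Since polynomials are continuous, we use direct substitution.
lim(x->-3) of 4x^2 + 8x + 2
= 4 * (-3)^2 + 8 * (-3) + 2
= 36 - 24 + 2
= 14

14


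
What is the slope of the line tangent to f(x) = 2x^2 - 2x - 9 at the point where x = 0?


The slope of the tangent line equals f'(x) at the point.
f(x) = 2x^2 - 2x - 9
f'(x) = 4x - 2
At x = 0:
f'(0) = 4 * 0 - 2
= 0 - 2
= -2

-2


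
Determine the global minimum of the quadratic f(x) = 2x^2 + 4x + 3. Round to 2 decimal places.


For a quadratic f(x) = ax^2 + bx + c with a > 0, the minimum is at the vertex.
Vertex x-coordinate: x = -b/(2a)
x = -(4) / (2 * 2)
x = -4/4 = -1
Substitute back to find the minimum value:
f(-1) = 2 * (-1)^2 + 4 * (-1) + 3
= 2 - 4 + 3
= 1 = 1.00

1.00


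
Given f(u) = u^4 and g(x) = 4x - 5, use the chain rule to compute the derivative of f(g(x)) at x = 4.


Using the chain rule: (f(g(x)))' = f'(g(x)) * g'(x)
First, find g(4):
g(4) = 4 * 4 - 5 = 11
Next, f'(u) = 4u^3
And g'(x) = 4
So f'(g(4)) * g'(4)
= 4 * 11^3 * 4
= 4 * 1331 * 4
= 21296

21296


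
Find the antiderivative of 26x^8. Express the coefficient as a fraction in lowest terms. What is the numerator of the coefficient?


Apply the power rule for integration:
integral of ax^n dx = a/(n+1) * x^(n+1) + C
integral of 26x^8 dx
= 26/9 * x^9 + C
The coefficient in lowest terms is 26/9, and its numerator is 26

26
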